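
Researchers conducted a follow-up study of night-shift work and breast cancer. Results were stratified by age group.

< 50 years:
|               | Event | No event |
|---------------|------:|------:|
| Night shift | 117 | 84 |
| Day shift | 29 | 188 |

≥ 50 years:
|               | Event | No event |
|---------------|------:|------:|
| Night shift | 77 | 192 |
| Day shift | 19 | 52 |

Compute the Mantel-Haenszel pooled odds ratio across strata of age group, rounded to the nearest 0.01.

OR_MH = Σ(aᵢdᵢ/nᵢ) / Σ(bᵢcᵢ/nᵢ), where nᵢ is the stratum total.
Stratum 1 (< 50 years): n = 418; a·d/n = 117·188/418 = 52.6220; b·c/n = 84·29/418 = 5.8278
Stratum 2 (≥ 50 years): n = 340; a·d/n = 77·52/340 = 11.7765; b·c/n = 192·19/340 = 10.7294
OR_MH = (52.6220 + 11.7765) / (5.8278 + 10.7294) = 64.3985 / 16.5572 = 3.88946

3.89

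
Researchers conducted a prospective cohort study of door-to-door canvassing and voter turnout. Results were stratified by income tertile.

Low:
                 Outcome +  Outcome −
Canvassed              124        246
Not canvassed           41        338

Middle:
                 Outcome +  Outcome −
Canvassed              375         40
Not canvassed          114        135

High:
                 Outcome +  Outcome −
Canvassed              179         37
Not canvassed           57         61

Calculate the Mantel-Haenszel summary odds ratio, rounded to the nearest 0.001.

6.188

OR_MH = Σ(aᵢdᵢ/nᵢ) / Σ(bᵢcᵢ/nᵢ), where nᵢ is the stratum total.
Stratum 1 (Low): n = 749; a·d/n = 124·338/749 = 55.9573; b·c/n = 246·41/749 = 13.4660
Stratum 2 (Middle): n = 664; a·d/n = 375·135/664 = 76.2425; b·c/n = 40·114/664 = 6.8675
Stratum 3 (High): n = 334; a·d/n = 179·61/334 = 32.6916; b·c/n = 37·57/334 = 6.3144
OR_MH = (55.9573 + 76.2425 + 32.6916) / (13.4660 + 6.8675 + 6.3144) = 164.8914 / 26.6478 = 6.18780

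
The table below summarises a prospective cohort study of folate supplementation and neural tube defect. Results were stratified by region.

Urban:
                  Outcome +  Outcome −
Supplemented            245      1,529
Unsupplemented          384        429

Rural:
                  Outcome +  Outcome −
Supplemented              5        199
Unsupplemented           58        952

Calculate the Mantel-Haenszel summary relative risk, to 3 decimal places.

0.297

RR_MH = Σ(aᵢ·n₀ᵢ/nᵢ) / Σ(cᵢ·n₁ᵢ/nᵢ), with n₁ᵢ = aᵢ+bᵢ (exposed), n₀ᵢ = cᵢ+dᵢ (unexposed), nᵢ = n₁ᵢ+n₀ᵢ.
Stratum 1 (Urban): n₁ = 1774, n₀ = 813, n = 2587; a·n₀/n = 245·813/2587 = 76.9946; c·n₁/n = 384·1774/2587 = 263.3228
Stratum 2 (Rural): n₁ = 204, n₀ = 1010, n = 1214; a·n₀/n = 5·1010/1214 = 4.1598; c·n₁/n = 58·204/1214 = 9.7463
RR_MH = (76.9946 + 4.1598) / (263.3228 + 9.7463) = 81.1544 / 273.0691 = 0.29719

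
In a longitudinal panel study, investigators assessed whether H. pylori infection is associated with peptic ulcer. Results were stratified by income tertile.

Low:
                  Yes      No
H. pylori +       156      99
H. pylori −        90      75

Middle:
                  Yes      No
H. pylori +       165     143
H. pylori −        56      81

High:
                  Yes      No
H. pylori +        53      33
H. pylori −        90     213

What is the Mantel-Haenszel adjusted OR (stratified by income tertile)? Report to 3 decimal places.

1.855

OR_MH = Σ(aᵢdᵢ/nᵢ) / Σ(bᵢcᵢ/nᵢ), where nᵢ is the stratum total.
Stratum 1 (Low): n = 420; a·d/n = 156·75/420 = 27.8571; b·c/n = 99·90/420 = 21.2143
Stratum 2 (Middle): n = 445; a·d/n = 165·81/445 = 30.0337; b·c/n = 143·56/445 = 17.9955
Stratum 3 (High): n = 389; a·d/n = 53·213/389 = 29.0206; b·c/n = 33·90/389 = 7.6350
OR_MH = (27.8571 + 30.0337 + 29.0206) / (21.2143 + 17.9955 + 7.6350) = 86.9114 / 46.8448 = 1.85531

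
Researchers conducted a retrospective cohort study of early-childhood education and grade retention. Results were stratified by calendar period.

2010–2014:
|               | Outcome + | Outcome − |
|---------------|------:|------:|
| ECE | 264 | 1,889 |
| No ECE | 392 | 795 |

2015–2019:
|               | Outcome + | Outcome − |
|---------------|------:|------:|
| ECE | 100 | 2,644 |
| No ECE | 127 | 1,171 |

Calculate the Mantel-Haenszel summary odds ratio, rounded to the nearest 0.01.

OR_MH = Σ(aᵢdᵢ/nᵢ) / Σ(bᵢcᵢ/nᵢ), where nᵢ is the stratum total.
Stratum 1 (2010–2014): n = 3340; a·d/n = 264·795/3340 = 62.8383; b·c/n = 1889·392/3340 = 221.7030
Stratum 2 (2015–2019): n = 4042; a·d/n = 100·1171/4042 = 28.9708; b·c/n = 2644·127/4042 = 83.0747
OR_MH = (62.8383 + 28.9708) / (221.7030 + 83.0747) = 91.8091 / 304.7777 = 0.30123

0.30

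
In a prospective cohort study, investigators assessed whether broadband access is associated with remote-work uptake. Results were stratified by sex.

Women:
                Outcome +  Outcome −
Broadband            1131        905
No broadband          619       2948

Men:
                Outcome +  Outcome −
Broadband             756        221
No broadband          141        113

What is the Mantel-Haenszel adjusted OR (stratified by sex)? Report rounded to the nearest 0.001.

5.303

OR_MH = Σ(aᵢdᵢ/nᵢ) / Σ(bᵢcᵢ/nᵢ), where nᵢ is the stratum total.
Stratum 1 (Women): n = 5603; a·d/n = 1131·2948/5603 = 595.0719; b·c/n = 905·619/5603 = 99.9813
Stratum 2 (Men): n = 1231; a·d/n = 756·113/1231 = 69.3972; b·c/n = 221·141/1231 = 25.3136
OR_MH = (595.0719 + 69.3972) / (99.9813 + 25.3136) = 664.4692 / 125.2948 = 5.30325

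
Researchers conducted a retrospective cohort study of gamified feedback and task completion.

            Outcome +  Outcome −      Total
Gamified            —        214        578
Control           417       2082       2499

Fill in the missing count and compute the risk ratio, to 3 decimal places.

The missing cell is in the exposed row: 578 − 214 = 364.
So a = 364, b = 214, c = 417, d = 2082.
RR = [a/(a+b)] / [c/(c+d)] = (364/578) / (417/2499) = 0.62976/0.16687 = 3.77402

3.774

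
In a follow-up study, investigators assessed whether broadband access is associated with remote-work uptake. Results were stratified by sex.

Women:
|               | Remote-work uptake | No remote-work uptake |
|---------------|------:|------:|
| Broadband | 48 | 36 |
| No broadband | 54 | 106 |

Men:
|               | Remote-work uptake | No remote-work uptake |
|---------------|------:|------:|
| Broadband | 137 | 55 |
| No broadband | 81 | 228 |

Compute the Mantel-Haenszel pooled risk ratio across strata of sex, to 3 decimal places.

2.337

RR_MH = Σ(aᵢ·n₀ᵢ/nᵢ) / Σ(cᵢ·n₁ᵢ/nᵢ), with n₁ᵢ = aᵢ+bᵢ (exposed), n₀ᵢ = cᵢ+dᵢ (unexposed), nᵢ = n₁ᵢ+n₀ᵢ.
Stratum 1 (Women): n₁ = 84, n₀ = 160, n = 244; a·n₀/n = 48·160/244 = 31.4754; c·n₁/n = 54·84/244 = 18.5902
Stratum 2 (Men): n₁ = 192, n₀ = 309, n = 501; a·n₀/n = 137·309/501 = 84.4970; c·n₁/n = 81·192/501 = 31.0419
RR_MH = (31.4754 + 84.4970) / (18.5902 + 31.0419) = 115.9724 / 49.6321 = 2.33664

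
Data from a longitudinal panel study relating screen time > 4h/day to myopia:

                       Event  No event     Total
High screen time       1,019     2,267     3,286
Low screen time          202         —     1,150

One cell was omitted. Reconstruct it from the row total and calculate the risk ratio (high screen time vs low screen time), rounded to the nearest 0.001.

The missing cell is in the unexposed row: 1150 − 202 = 948.
So a = 1019, b = 2267, c = 202, d = 948.
RR = [a/(a+b)] / [c/(c+d)] = (1019/3286) / (202/1150) = 0.31010/0.17565 = 1.76544

1.765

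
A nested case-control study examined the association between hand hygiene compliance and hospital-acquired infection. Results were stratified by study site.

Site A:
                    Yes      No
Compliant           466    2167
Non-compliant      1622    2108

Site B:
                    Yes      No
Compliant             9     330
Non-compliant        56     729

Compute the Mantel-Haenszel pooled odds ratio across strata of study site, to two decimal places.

OR_MH = Σ(aᵢdᵢ/nᵢ) / Σ(bᵢcᵢ/nᵢ), where nᵢ is the stratum total.
Stratum 1 (Site A): n = 6363; a·d/n = 466·2108/6363 = 154.3813; b·c/n = 2167·1622/6363 = 552.3926
Stratum 2 (Site B): n = 1124; a·d/n = 9·729/1124 = 5.8372; b·c/n = 330·56/1124 = 16.4413
OR_MH = (154.3813 + 5.8372) / (552.3926 + 16.4413) = 160.2185 / 568.8339 = 0.28166

0.28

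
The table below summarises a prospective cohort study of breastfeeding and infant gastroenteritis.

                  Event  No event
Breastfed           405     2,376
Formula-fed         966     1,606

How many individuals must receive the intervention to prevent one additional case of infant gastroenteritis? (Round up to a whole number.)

Risk in treated group = 405/2781 = 0.14563; risk in control = 966/2572 = 0.37558.
Absolute risk reduction = 0.37558 − 0.14563 = 0.22995
NNT = 1 / ARR = 1 / 0.22995 = 4.349 → round up → 5

5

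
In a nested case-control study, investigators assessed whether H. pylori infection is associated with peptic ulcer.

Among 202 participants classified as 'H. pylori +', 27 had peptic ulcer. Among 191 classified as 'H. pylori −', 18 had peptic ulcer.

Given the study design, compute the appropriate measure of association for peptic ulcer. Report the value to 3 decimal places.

From the description: a = 27, b = 175, c = 18, d = 173.
This is a nested case-control study: participants were sampled on outcome status, so risks in the source population cannot be estimated directly — relative risk is not valid here. The odds ratio is the appropriate measure.
OR = (a·d)/(b·c) = (27 × 173) / (175 × 18) = 4671 / 3150 = 1.48286

1.483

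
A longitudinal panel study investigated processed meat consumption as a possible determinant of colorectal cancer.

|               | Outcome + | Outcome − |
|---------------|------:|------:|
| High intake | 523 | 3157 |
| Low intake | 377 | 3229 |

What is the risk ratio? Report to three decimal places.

Cells: a = 523, b = 3157, c = 377, d = 3229.
Risk in exposed = 523/3680 = 0.14212; risk in unexposed = 377/3606 = 0.10455.
RR = 0.14212 / 0.10455 = 1.35937
The risk among the exposed is 1.36 times that among the unexposed.

1.359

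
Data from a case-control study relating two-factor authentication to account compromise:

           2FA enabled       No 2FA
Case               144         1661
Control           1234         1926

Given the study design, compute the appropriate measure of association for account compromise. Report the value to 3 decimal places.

0.135

Reading the table with exposure as columns: a = 144 (2FA enabled, case), b = 1234 (2FA enabled, non-case), c = 1661 (No 2FA, case), d = 1926.
This is a case-control study: participants were sampled on outcome status, so risks in the source population cannot be estimated directly — relative risk is not valid here. The odds ratio is the appropriate measure.
OR = (a·d)/(b·c) = (144 × 1926) / (1234 × 1661) = 277344 / 2049674 = 0.13531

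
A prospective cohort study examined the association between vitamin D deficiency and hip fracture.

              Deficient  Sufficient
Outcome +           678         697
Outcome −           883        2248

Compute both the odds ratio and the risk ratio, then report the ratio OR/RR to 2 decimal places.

1.35

Reading the table with exposure as columns: a = 678 (Deficient, case), b = 883 (Deficient, non-case), c = 697 (Sufficient, case), d = 2248.
OR = (678·2248)/(883·697) = 1524144/615451 = 2.47647
Risk in exposed = 678/1561 = 0.43434; risk in unexposed = 697/2945 = 0.23667; RR = 1.83518
OR/RR = 2.47647 / 1.83518 = 1.34944
The outcome is not rare, so the OR lies further from 1 than the RR.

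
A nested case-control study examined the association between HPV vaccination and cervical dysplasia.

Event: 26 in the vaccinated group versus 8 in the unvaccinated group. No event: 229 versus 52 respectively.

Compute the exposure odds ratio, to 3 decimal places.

From the description: a = 26, b = 229, c = 8, d = 52.
OR = (a·d)/(b·c) = (26 × 52) / (229 × 8) = 1352 / 1832 = 0.73799
Exposure is associated with lower odds of cervical dysplasia (OR = 0.74 < 1).

0.738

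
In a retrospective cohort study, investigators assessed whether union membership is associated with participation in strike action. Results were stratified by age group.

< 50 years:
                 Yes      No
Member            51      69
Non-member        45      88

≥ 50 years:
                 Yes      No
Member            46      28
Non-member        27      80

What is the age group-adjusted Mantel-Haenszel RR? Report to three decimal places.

RR_MH = Σ(aᵢ·n₀ᵢ/nᵢ) / Σ(cᵢ·n₁ᵢ/nᵢ), with n₁ᵢ = aᵢ+bᵢ (exposed), n₀ᵢ = cᵢ+dᵢ (unexposed), nᵢ = n₁ᵢ+n₀ᵢ.
Stratum 1 (< 50 years): n₁ = 120, n₀ = 133, n = 253; a·n₀/n = 51·133/253 = 26.8103; c·n₁/n = 45·120/253 = 21.3439
Stratum 2 (≥ 50 years): n₁ = 74, n₀ = 107, n = 181; a·n₀/n = 46·107/181 = 27.1934; c·n₁/n = 27·74/181 = 11.0387
RR_MH = (26.8103 + 27.1934) / (21.3439 + 11.0387) = 54.0036 / 32.3825 = 1.66768

1.668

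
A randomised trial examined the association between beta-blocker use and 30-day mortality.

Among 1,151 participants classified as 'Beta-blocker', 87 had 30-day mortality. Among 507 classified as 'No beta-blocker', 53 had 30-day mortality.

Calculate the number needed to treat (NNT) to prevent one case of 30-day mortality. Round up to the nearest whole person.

Risk in treated group = 87/1151 = 0.07559; risk in control = 53/507 = 0.10454.
Absolute risk reduction = 0.10454 − 0.07559 = 0.02895
NNT = 1 / ARR = 1 / 0.02895 = 34.542 → round up → 35

35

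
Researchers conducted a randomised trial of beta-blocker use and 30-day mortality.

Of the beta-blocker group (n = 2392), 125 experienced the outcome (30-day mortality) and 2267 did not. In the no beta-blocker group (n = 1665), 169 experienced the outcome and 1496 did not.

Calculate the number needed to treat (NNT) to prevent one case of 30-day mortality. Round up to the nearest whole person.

21

Risk in treated group = 125/2392 = 0.05226; risk in control = 169/1665 = 0.10150.
Absolute risk reduction = 0.10150 − 0.05226 = 0.04924
NNT = 1 / ARR = 1 / 0.04924 = 20.307 → round up → 21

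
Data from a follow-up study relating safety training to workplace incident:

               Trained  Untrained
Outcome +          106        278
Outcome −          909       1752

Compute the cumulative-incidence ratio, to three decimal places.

0.763

Reading the table with exposure as columns: a = 106 (Trained, case), b = 909 (Trained, non-case), c = 278 (Untrained, case), d = 1752.
Risk in exposed = 106/1015 = 0.10443; risk in unexposed = 278/2030 = 0.13695.
RR = 0.10443 / 0.13695 = 0.76259
The risk is 24% lower among the exposed than among the unexposed.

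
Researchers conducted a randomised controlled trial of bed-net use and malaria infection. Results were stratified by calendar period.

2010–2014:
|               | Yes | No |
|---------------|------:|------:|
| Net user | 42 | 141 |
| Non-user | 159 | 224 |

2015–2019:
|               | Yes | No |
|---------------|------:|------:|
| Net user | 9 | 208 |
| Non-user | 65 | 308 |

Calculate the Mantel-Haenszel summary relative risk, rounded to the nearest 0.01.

RR_MH = Σ(aᵢ·n₀ᵢ/nᵢ) / Σ(cᵢ·n₁ᵢ/nᵢ), with n₁ᵢ = aᵢ+bᵢ (exposed), n₀ᵢ = cᵢ+dᵢ (unexposed), nᵢ = n₁ᵢ+n₀ᵢ.
Stratum 1 (2010–2014): n₁ = 183, n₀ = 383, n = 566; a·n₀/n = 42·383/566 = 28.4205; c·n₁/n = 159·183/566 = 51.4081
Stratum 2 (2015–2019): n₁ = 217, n₀ = 373, n = 590; a·n₀/n = 9·373/590 = 5.6898; c·n₁/n = 65·217/590 = 23.9068
RR_MH = (28.4205 + 5.6898) / (51.4081 + 23.9068) = 34.1103 / 75.3149 = 0.45290

0.45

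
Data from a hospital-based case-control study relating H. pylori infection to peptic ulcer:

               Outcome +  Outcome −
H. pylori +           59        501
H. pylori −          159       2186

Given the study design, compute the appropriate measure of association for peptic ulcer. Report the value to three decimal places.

1.619

Cells: a = 59, b = 501, c = 159, d = 2186.
This is a hospital-based case-control study: participants were sampled on outcome status, so risks in the source population cannot be estimated directly — relative risk is not valid here. The odds ratio is the appropriate measure.
OR = (a·d)/(b·c) = (59 × 2186) / (501 × 159) = 128974 / 79659 = 1.61908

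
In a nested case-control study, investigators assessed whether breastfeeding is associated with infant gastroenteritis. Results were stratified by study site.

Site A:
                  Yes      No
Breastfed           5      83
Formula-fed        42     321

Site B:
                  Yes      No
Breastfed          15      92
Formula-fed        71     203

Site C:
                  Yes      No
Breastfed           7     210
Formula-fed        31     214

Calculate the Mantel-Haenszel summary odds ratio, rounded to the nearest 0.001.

OR_MH = Σ(aᵢdᵢ/nᵢ) / Σ(bᵢcᵢ/nᵢ), where nᵢ is the stratum total.
Stratum 1 (Site A): n = 451; a·d/n = 5·321/451 = 3.5588; b·c/n = 83·42/451 = 7.7295
Stratum 2 (Site B): n = 381; a·d/n = 15·203/381 = 7.9921; b·c/n = 92·71/381 = 17.1444
Stratum 3 (Site C): n = 462; a·d/n = 7·214/462 = 3.2424; b·c/n = 210·31/462 = 14.0909
OR_MH = (3.5588 + 7.9921 + 3.2424) / (7.7295 + 17.1444 + 14.0909) = 14.7933 / 38.9648 = 0.37966

0.380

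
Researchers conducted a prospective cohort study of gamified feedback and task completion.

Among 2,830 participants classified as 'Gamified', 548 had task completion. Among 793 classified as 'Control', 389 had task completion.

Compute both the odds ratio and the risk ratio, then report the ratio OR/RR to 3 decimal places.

0.632

From the description: a = 548, b = 2282, c = 389, d = 404.
OR = (548·404)/(2282·389) = 221392/887698 = 0.24940
Risk in exposed = 548/2830 = 0.19364; risk in unexposed = 389/793 = 0.49054; RR = 0.39475
OR/RR = 0.24940 / 0.39475 = 0.63180
The outcome is not rare, so the OR lies further from 1 than the RR.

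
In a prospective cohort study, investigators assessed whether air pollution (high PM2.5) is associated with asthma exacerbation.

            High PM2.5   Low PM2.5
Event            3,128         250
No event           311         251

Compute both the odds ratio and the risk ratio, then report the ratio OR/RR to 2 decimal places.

Reading the table with exposure as columns: a = 3128 (High PM2.5, case), b = 311 (High PM2.5, non-case), c = 250 (Low PM2.5, case), d = 251.
OR = (3128·251)/(311·250) = 785128/77750 = 10.09811
Risk in exposed = 3128/3439 = 0.90957; risk in unexposed = 250/501 = 0.49900; RR = 1.82277
OR/RR = 10.09811 / 1.82277 = 5.53997
The outcome is not rare, so the OR lies further from 1 than the RR.

5.54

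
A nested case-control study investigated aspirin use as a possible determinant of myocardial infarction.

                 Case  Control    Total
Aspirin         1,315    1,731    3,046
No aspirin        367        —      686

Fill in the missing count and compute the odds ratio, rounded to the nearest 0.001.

0.660

The missing cell is in the unexposed row: 686 − 367 = 319.
So a = 1315, b = 1731, c = 367, d = 319.
OR = (a·d)/(b·c) = (1315 × 319) / (1731 × 367) = 419485 / 635277 = 0.66032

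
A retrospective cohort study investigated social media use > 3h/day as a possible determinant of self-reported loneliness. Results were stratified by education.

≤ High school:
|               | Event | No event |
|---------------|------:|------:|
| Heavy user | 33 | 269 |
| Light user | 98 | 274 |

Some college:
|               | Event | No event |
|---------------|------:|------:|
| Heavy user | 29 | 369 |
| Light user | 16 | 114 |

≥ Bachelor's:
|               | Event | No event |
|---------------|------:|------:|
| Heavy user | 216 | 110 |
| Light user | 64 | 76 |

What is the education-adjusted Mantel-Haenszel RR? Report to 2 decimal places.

0.90

RR_MH = Σ(aᵢ·n₀ᵢ/nᵢ) / Σ(cᵢ·n₁ᵢ/nᵢ), with n₁ᵢ = aᵢ+bᵢ (exposed), n₀ᵢ = cᵢ+dᵢ (unexposed), nᵢ = n₁ᵢ+n₀ᵢ.
Stratum 1 (≤ High school): n₁ = 302, n₀ = 372, n = 674; a·n₀/n = 33·372/674 = 18.2136; c·n₁/n = 98·302/674 = 43.9110
Stratum 2 (Some college): n₁ = 398, n₀ = 130, n = 528; a·n₀/n = 29·130/528 = 7.1402; c·n₁/n = 16·398/528 = 12.0606
Stratum 3 (≥ Bachelor's): n₁ = 326, n₀ = 140, n = 466; a·n₀/n = 216·140/466 = 64.8927; c·n₁/n = 64·326/466 = 44.7725
RR_MH = (18.2136 + 7.1402 + 64.8927) / (43.9110 + 12.0606 + 44.7725) = 90.2465 / 100.7441 = 0.89580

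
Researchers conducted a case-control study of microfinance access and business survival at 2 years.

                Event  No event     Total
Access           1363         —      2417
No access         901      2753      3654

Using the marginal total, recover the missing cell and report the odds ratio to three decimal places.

3.951

The missing cell is in the exposed row: 2417 − 1363 = 1054.
So a = 1363, b = 1054, c = 901, d = 2753.
OR = (a·d)/(b·c) = (1363 × 2753) / (1054 × 901) = 3752339 / 949654 = 3.95127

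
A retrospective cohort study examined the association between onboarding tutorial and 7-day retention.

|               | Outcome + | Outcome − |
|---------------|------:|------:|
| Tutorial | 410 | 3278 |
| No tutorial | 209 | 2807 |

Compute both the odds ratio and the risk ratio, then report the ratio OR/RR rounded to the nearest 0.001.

Cells: a = 410, b = 3278, c = 209, d = 2807.
OR = (410·2807)/(3278·209) = 1150870/685102 = 1.67985
Risk in exposed = 410/3688 = 0.11117; risk in unexposed = 209/3016 = 0.06930; RR = 1.60427
OR/RR = 1.67985 / 1.60427 = 1.04711
The outcome is not rare, so the OR lies further from 1 than the RR.

1.047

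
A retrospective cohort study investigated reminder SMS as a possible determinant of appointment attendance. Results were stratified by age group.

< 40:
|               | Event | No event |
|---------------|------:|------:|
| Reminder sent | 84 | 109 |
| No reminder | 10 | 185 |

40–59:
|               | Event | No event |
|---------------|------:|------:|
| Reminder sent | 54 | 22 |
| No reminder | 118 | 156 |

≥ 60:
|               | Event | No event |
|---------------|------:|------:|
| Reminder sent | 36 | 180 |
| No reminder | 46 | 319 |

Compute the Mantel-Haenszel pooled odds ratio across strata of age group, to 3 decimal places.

3.427

OR_MH = Σ(aᵢdᵢ/nᵢ) / Σ(bᵢcᵢ/nᵢ), where nᵢ is the stratum total.
Stratum 1 (< 40): n = 388; a·d/n = 84·185/388 = 40.0515; b·c/n = 109·10/388 = 2.8093
Stratum 2 (40–59): n = 350; a·d/n = 54·156/350 = 24.0686; b·c/n = 22·118/350 = 7.4171
Stratum 3 (≥ 60): n = 581; a·d/n = 36·319/581 = 19.7659; b·c/n = 180·46/581 = 14.2513
OR_MH = (40.0515 + 24.0686 + 19.7659) / (2.8093 + 7.4171 + 14.2513) = 83.8860 / 24.4777 = 3.42704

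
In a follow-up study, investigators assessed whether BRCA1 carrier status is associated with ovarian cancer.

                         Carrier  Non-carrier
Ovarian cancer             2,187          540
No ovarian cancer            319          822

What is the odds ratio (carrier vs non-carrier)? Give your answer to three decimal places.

10.436

Reading the table with exposure as columns: a = 2187 (Carrier, case), b = 319 (Carrier, non-case), c = 540 (Non-carrier, case), d = 822.
OR = (a·d)/(b·c) = (2187 × 822) / (319 × 540) = 1797714 / 172260 = 10.43605
The odds of ovarian cancer are about 10.44 times as high in the carrier group.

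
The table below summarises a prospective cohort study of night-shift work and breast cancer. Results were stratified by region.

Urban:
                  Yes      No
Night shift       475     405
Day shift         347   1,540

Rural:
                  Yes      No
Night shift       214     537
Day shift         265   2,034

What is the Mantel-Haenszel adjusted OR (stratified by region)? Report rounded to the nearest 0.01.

OR_MH = Σ(aᵢdᵢ/nᵢ) / Σ(bᵢcᵢ/nᵢ), where nᵢ is the stratum total.
Stratum 1 (Urban): n = 2767; a·d/n = 475·1540/2767 = 264.3657; b·c/n = 405·347/2767 = 50.7897
Stratum 2 (Rural): n = 3050; a·d/n = 214·2034/3050 = 142.7134; b·c/n = 537·265/3050 = 46.6574
OR_MH = (264.3657 + 142.7134) / (50.7897 + 46.6574) = 407.0792 / 97.4470 = 4.17744

4.18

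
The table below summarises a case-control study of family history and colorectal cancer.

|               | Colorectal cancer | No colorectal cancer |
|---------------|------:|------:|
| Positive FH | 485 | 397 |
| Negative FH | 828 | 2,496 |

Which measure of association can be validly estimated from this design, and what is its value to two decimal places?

3.68

Cells: a = 485, b = 397, c = 828, d = 2496.
This is a case-control study: participants were sampled on outcome status, so risks in the source population cannot be estimated directly — relative risk is not valid here. The odds ratio is the appropriate measure.
OR = (a·d)/(b·c) = (485 × 2496) / (397 × 828) = 1210560 / 328716 = 3.68269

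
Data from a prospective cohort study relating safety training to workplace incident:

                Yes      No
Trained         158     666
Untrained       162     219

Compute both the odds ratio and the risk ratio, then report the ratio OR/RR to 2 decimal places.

0.71

Cells: a = 158, b = 666, c = 162, d = 219.
OR = (158·219)/(666·162) = 34602/107892 = 0.32071
Risk in exposed = 158/824 = 0.19175; risk in unexposed = 162/381 = 0.42520; RR = 0.45096
OR/RR = 0.32071 / 0.45096 = 0.71117
The outcome is not rare, so the OR lies further from 1 than the RR.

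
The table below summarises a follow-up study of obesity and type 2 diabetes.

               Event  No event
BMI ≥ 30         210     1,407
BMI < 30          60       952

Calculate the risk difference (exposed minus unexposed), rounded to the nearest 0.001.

Cells: a = 210, b = 1407, c = 60, d = 952.
Risk in exposed = 210/1617 = 0.129870; risk in unexposed = 60/1012 = 0.059289.
Risk difference = 0.129870 − 0.059289 = 0.070582

0.071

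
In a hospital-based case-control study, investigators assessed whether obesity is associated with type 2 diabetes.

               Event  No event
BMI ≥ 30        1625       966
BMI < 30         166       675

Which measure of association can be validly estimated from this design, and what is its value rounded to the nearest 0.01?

Cells: a = 1625, b = 966, c = 166, d = 675.
This is a hospital-based case-control study: participants were sampled on outcome status, so risks in the source population cannot be estimated directly — relative risk is not valid here. The odds ratio is the appropriate measure.
OR = (a·d)/(b·c) = (1625 × 675) / (966 × 166) = 1096875 / 160356 = 6.84025

6.84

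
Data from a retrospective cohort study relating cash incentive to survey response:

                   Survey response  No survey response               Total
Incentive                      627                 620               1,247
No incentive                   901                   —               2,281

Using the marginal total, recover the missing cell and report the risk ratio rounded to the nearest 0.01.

The missing cell is in the unexposed row: 2281 − 901 = 1380.
So a = 627, b = 620, c = 901, d = 1380.
RR = [a/(a+b)] / [c/(c+d)] = (627/1247) / (901/2281) = 0.50281/0.39500 = 1.27292

1.27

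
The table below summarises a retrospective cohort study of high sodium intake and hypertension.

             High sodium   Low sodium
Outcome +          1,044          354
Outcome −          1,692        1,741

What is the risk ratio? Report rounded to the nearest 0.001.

Reading the table with exposure as columns: a = 1044 (High sodium, case), b = 1692 (High sodium, non-case), c = 354 (Low sodium, case), d = 1741.
Risk in exposed = 1044/2736 = 0.38158; risk in unexposed = 354/2095 = 0.16897.
RR = 0.38158 / 0.16897 = 2.25821
The risk among the exposed is 2.26 times that among the unexposed.

2.258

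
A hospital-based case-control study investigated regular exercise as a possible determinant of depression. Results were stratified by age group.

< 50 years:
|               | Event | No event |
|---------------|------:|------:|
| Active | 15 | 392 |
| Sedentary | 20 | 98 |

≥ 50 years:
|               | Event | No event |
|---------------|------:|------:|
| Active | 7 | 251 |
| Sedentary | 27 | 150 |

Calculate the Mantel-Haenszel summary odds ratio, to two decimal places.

OR_MH = Σ(aᵢdᵢ/nᵢ) / Σ(bᵢcᵢ/nᵢ), where nᵢ is the stratum total.
Stratum 1 (< 50 years): n = 525; a·d/n = 15·98/525 = 2.8000; b·c/n = 392·20/525 = 14.9333
Stratum 2 (≥ 50 years): n = 435; a·d/n = 7·150/435 = 2.4138; b·c/n = 251·27/435 = 15.5793
OR_MH = (2.8000 + 2.4138) / (14.9333 + 15.5793) = 5.2138 / 30.5126 = 0.17087

0.17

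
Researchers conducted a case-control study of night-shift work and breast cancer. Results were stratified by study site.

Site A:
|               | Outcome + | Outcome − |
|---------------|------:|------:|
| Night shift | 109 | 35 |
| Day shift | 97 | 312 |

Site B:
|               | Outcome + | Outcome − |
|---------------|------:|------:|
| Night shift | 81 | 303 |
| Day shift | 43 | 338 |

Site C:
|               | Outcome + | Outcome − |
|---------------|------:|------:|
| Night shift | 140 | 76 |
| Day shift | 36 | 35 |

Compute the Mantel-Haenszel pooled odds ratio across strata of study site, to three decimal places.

OR_MH = Σ(aᵢdᵢ/nᵢ) / Σ(bᵢcᵢ/nᵢ), where nᵢ is the stratum total.
Stratum 1 (Site A): n = 553; a·d/n = 109·312/553 = 61.4973; b·c/n = 35·97/553 = 6.1392
Stratum 2 (Site B): n = 765; a·d/n = 81·338/765 = 35.7882; b·c/n = 303·43/765 = 17.0314
Stratum 3 (Site C): n = 287; a·d/n = 140·35/287 = 17.0732; b·c/n = 76·36/287 = 9.5331
OR_MH = (61.4973 + 35.7882 + 17.0732) / (6.1392 + 17.0314 + 9.5331) = 114.3587 / 32.7037 = 3.49681

3.497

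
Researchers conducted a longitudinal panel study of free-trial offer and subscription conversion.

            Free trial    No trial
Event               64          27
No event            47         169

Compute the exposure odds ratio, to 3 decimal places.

8.523

Reading the table with exposure as columns: a = 64 (Free trial, case), b = 47 (Free trial, non-case), c = 27 (No trial, case), d = 169.
OR = (a·d)/(b·c) = (64 × 169) / (47 × 27) = 10816 / 1269 = 8.52325
The odds of subscription conversion are about 8.52 times as high in the free trial group.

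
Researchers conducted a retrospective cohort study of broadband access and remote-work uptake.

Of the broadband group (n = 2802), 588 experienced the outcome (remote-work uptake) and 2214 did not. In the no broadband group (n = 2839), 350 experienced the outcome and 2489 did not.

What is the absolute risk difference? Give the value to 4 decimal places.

0.0866

From the description: a = 588, b = 2214, c = 350, d = 2489.
Risk in exposed = 588/2802 = 0.209850; risk in unexposed = 350/2839 = 0.123283.
Risk difference = 0.209850 − 0.123283 = 0.086567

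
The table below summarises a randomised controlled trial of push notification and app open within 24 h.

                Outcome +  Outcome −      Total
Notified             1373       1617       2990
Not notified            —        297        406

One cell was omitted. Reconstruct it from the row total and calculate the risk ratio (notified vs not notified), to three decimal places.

The missing cell is in the unexposed row: 406 − 297 = 109.
So a = 1373, b = 1617, c = 109, d = 297.
RR = [a/(a+b)] / [c/(c+d)] = (1373/2990) / (109/406) = 0.45920/0.26847 = 1.71040

1.710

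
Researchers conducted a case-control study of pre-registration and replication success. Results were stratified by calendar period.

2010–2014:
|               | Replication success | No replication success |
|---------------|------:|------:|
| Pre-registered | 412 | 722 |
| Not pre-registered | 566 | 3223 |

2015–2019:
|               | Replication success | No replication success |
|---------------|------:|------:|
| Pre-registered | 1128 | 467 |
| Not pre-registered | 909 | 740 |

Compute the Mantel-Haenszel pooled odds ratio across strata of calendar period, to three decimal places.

2.464

OR_MH = Σ(aᵢdᵢ/nᵢ) / Σ(bᵢcᵢ/nᵢ), where nᵢ is the stratum total.
Stratum 1 (2010–2014): n = 4923; a·d/n = 412·3223/4923 = 269.7290; b·c/n = 722·566/4923 = 83.0087
Stratum 2 (2015–2019): n = 3244; a·d/n = 1128·740/3244 = 257.3120; b·c/n = 467·909/3244 = 130.8579
OR_MH = (269.7290 + 257.3120) / (83.0087 + 130.8579) = 527.0410 / 213.8666 = 2.46434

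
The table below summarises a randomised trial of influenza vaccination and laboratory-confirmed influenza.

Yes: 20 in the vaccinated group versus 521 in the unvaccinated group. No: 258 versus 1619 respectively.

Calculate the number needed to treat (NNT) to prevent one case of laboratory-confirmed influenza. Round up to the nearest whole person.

Risk in treated group = 20/278 = 0.07194; risk in control = 521/2140 = 0.24346.
Absolute risk reduction = 0.24346 − 0.07194 = 0.17152
NNT = 1 / ARR = 1 / 0.17152 = 5.830 → round up → 6

6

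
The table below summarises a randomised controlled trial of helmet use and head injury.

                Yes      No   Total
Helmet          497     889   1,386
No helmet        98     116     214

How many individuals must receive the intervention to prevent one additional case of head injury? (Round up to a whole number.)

11

Risk in treated group = 497/1386 = 0.35859; risk in control = 98/214 = 0.45794.
Absolute risk reduction = 0.45794 − 0.35859 = 0.09936
NNT = 1 / ARR = 1 / 0.09936 = 10.065 → round up → 11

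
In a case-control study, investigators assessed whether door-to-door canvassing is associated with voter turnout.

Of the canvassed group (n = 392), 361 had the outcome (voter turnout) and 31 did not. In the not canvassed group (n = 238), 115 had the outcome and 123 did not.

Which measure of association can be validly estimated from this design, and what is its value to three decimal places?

12.455

From the description: a = 361, b = 31, c = 115, d = 123.
This is a case-control study: participants were sampled on outcome status, so risks in the source population cannot be estimated directly — relative risk is not valid here. The odds ratio is the appropriate measure.
OR = (a·d)/(b·c) = (361 × 123) / (31 × 115) = 44403 / 3565 = 12.45526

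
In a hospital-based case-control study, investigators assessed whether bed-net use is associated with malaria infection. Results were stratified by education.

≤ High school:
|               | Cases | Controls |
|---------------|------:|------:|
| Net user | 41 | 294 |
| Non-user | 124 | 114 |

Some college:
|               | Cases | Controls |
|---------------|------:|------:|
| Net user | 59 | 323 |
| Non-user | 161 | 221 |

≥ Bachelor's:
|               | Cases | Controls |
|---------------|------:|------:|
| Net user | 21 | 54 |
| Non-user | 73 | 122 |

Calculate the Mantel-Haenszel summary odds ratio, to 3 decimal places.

0.237

OR_MH = Σ(aᵢdᵢ/nᵢ) / Σ(bᵢcᵢ/nᵢ), where nᵢ is the stratum total.
Stratum 1 (≤ High school): n = 573; a·d/n = 41·114/573 = 8.1571; b·c/n = 294·124/573 = 63.6230
Stratum 2 (Some college): n = 764; a·d/n = 59·221/764 = 17.0668; b·c/n = 323·161/764 = 68.0668
Stratum 3 (≥ Bachelor's): n = 270; a·d/n = 21·122/270 = 9.4889; b·c/n = 54·73/270 = 14.6000
OR_MH = (8.1571 + 17.0668 + 9.4889) / (63.6230 + 68.0668 + 14.6000) = 34.7127 / 146.2898 = 0.23729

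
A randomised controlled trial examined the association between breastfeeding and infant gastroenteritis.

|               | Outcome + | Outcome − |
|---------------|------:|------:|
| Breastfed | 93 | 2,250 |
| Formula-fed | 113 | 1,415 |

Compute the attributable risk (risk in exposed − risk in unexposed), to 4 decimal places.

-0.0343

Cells: a = 93, b = 2250, c = 113, d = 1415.
Risk in exposed = 93/2343 = 0.039693; risk in unexposed = 113/1528 = 0.073953.
Risk difference = 0.039693 − 0.073953 = -0.034260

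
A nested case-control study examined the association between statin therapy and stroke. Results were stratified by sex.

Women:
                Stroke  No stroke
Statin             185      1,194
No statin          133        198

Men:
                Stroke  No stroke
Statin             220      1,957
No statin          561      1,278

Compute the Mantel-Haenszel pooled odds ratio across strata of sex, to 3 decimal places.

0.250

OR_MH = Σ(aᵢdᵢ/nᵢ) / Σ(bᵢcᵢ/nᵢ), where nᵢ is the stratum total.
Stratum 1 (Women): n = 1710; a·d/n = 185·198/1710 = 21.4211; b·c/n = 1194·133/1710 = 92.8667
Stratum 2 (Men): n = 4016; a·d/n = 220·1278/4016 = 70.0100; b·c/n = 1957·561/4016 = 273.3757
OR_MH = (21.4211 + 70.0100) / (92.8667 + 273.3757) = 91.4310 / 366.2424 = 0.24965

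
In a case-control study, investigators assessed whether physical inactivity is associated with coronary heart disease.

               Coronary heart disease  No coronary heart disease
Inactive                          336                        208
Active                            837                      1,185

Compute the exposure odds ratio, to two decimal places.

2.29

Cells: a = 336, b = 208, c = 837, d = 1185.
OR = (a·d)/(b·c) = (336 × 1185) / (208 × 837) = 398160 / 174096 = 2.28701
The odds of coronary heart disease are about 2.29 times as high in the inactive group.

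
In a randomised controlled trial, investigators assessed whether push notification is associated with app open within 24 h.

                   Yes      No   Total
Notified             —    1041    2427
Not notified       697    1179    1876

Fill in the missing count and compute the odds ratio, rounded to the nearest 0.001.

2.252

The missing cell is in the exposed row: 2427 − 1041 = 1386.
So a = 1386, b = 1041, c = 697, d = 1179.
OR = (a·d)/(b·c) = (1386 × 1179) / (1041 × 697) = 1634094 / 725577 = 2.25213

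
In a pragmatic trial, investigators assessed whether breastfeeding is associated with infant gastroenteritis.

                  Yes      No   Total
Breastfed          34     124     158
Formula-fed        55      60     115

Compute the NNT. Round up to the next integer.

Risk in treated group = 34/158 = 0.21519; risk in control = 55/115 = 0.47826.
Absolute risk reduction = 0.47826 − 0.21519 = 0.26307
NNT = 1 / ARR = 1 / 0.26307 = 3.801 → round up → 4

4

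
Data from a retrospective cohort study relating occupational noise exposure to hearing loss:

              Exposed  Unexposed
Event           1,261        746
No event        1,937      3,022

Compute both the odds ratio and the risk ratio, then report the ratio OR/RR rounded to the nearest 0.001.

Reading the table with exposure as columns: a = 1261 (Exposed, case), b = 1937 (Exposed, non-case), c = 746 (Unexposed, case), d = 3022.
OR = (1261·3022)/(1937·746) = 3810742/1445002 = 2.63719
Risk in exposed = 1261/3198 = 0.39431; risk in unexposed = 746/3768 = 0.19798; RR = 1.99163
OR/RR = 2.63719 / 1.99163 = 1.32414
The outcome is not rare, so the OR lies further from 1 than the RR.

1.324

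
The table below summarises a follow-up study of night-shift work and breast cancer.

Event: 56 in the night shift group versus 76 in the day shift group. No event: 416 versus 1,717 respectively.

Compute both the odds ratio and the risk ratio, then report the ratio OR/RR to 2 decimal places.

1.09

From the description: a = 56, b = 416, c = 76, d = 1717.
OR = (56·1717)/(416·76) = 96152/31616 = 3.04124
Risk in exposed = 56/472 = 0.11864; risk in unexposed = 76/1793 = 0.04239; RR = 2.79906
OR/RR = 3.04124 / 2.79906 = 1.08652
The outcome is not rare, so the OR lies further from 1 than the RR.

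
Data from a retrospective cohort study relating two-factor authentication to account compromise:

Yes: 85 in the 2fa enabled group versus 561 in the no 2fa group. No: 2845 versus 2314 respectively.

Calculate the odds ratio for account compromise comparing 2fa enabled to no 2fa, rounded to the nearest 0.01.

From the description: a = 85, b = 2845, c = 561, d = 2314.
OR = (a·d)/(b·c) = (85 × 2314) / (2845 × 561) = 196690 / 1596045 = 0.12324
Exposure is associated with lower odds of account compromise (OR = 0.12 < 1).

0.12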